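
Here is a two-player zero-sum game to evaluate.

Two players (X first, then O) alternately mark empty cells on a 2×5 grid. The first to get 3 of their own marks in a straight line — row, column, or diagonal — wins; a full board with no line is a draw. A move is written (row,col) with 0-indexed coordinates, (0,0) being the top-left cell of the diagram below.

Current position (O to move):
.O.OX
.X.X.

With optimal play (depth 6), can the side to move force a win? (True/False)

O winning at [.O.OX/.X.X.]: True

ply 1, O at .O.OX/.X.X. | (0,0)=-1→OO.OX/.X.X.; (0,2)=+1→.OOOX/.X.X.*; (1,0)=-1→.O.OX/OX.X.; (1,2)=+0→.O.OX/.XOX.; (1,4)=-1→.O.OX/.X.XO
ply 2: .OOOX/.X.X. is terminal -1 (X); from .O.OX/.X.X. depth 6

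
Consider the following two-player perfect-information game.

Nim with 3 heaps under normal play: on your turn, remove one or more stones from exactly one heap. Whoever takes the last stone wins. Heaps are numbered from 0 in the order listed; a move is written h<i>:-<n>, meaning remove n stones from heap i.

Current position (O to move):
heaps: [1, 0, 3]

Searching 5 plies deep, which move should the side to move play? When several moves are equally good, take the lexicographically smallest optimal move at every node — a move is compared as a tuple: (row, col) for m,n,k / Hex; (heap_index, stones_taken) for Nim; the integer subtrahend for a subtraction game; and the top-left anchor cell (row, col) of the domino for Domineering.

p1 O@[(1,0,3)]: h0:-1[(0,0,3)]-1 h2:-1[(1,0,2)]-1 h2:-2[(1,0,1)]+1* h2:-3[(1,0,0)]-1
p2 X@[(1,0,1)]: h0:-1[(0,0,1)]-1* h2:-1[(1,0,0)]-1
p3 O@[(0,0,1)]: h2:-1[(0,0,0)]+1*
p4 X@[(0,0,0)] terminal -1; root [(1,0,3)] d5

O's best at [(1,0,3)]: h2:-2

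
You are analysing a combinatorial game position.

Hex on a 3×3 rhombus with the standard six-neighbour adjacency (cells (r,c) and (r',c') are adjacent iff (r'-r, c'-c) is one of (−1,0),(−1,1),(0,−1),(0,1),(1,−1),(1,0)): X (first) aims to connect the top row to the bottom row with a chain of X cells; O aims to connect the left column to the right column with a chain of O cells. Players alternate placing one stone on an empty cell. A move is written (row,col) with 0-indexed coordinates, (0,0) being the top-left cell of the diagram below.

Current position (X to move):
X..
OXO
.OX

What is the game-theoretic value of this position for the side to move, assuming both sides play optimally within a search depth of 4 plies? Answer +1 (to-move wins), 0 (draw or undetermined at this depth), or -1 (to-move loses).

p1 X@[X../OXO/.OX]: (0,1)[XX./OXO/.OX]-1 (0,2)[X.X/OXO/.OX]-1 (2,0)[X../OXO/XOX]+1*
p2 O@[X../OXO/XOX]: (0,1)[XO./OXO/XOX]-1* (0,2)[X.O/OXO/XOX]-1
p3 X@[XO./OXO/XOX]: (0,2)[XOX/OXO/XOX]+1*
p4 O@[XOX/OXO/XOX] terminal -1; root [X../OXO/.OX] d4

value(X../OXO/.OX, X) = +1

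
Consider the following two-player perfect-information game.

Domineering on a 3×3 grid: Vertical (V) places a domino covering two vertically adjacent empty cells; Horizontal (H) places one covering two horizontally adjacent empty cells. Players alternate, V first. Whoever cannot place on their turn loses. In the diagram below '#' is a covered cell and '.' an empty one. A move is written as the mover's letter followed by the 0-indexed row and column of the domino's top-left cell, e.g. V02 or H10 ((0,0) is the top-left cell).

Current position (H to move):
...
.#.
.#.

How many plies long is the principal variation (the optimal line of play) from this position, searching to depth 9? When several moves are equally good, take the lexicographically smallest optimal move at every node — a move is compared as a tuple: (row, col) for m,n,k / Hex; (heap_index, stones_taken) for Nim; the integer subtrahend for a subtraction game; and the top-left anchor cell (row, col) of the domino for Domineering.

[.../.#./.#.] H move#1: H00:-1/##./.#./.#.*, H01:-1/.##/.#./.#.
[##./.#./.#.] V move#2: V02:+1/###/.##/.#.*, V10:+1/##./##./##., V12:+1/##./.##/.##
[###/.##/.#.] end (terminal -1, H#3); searched .../.#./.#. to 9

PV length from [.../.#./.#.]: 2 plies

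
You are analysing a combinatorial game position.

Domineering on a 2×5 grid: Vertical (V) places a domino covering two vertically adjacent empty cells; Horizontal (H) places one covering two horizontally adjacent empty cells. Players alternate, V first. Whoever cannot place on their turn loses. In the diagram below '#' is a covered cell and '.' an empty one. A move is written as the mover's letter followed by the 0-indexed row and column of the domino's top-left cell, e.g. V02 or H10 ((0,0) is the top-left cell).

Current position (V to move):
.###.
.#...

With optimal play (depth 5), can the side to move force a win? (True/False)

p1 V@[.###./.#...]: V00[####./##...]-1 V04[.####/.#..#]+1*
p2 H@[.####/.#..#]: H12[.####/.####]-1*
p3 V@[.####/.####]: V00[#####/#####]+1*
p4 H@[#####/#####] terminal -1; root [.###./.#...] d5

V winning at [.###./.#...]: True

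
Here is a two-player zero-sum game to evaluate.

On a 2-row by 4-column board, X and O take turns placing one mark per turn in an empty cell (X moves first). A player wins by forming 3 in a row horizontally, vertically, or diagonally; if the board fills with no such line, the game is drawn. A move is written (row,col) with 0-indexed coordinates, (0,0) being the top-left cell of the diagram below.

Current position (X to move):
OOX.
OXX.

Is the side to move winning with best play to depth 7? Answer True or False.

X winning at [OOX./OXX.]: True

p1 X@[OOX./OXX.]: (0,3)[OOXX/OXX.]+0 (1,3)[OOX./OXXX]+1*
p2 O@[OOX./OXXX] terminal -1; root [OOX./OXX.] d7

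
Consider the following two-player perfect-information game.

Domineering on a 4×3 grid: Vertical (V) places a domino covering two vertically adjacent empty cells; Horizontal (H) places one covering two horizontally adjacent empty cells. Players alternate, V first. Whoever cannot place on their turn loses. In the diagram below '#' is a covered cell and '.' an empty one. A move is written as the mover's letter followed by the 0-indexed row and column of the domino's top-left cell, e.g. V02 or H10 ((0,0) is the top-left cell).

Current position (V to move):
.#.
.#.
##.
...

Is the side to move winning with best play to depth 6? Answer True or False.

p1 V@[.#./.#./##./...]: V00[##./##./##./...]+1* V02[.##/.##/##./...]+1 V12[.#./.##/###/...]+1 V22[.#./.#./###/..#]+1
p2 H@[##./##./##./...]: H30[##./##./##./##.]-1* H31[##./##./##./.##]-1
p3 V@[##./##./##./##.]: V02[###/###/##./##.]+1* V12[##./###/###/##.]+1 V22[##./##./###/###]+1
p4 H@[###/###/##./##.] terminal -1; root [.#./.#./##./...] d6

V winning at [.#./.#./##./...]: True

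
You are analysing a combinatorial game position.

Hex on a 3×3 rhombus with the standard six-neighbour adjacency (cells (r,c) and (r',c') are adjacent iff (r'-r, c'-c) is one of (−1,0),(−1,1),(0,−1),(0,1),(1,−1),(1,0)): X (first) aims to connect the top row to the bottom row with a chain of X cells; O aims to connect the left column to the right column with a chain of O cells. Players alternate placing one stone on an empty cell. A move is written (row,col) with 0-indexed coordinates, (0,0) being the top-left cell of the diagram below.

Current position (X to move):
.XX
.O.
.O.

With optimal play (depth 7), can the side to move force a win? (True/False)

p1 X@[.XX/.O./.O.]: (0,0)[XXX/.O./.O.]-1* (1,0)[.XX/XO./.O.]-1 (1,2)[.XX/.OX/.O.]-1 (2,0)[.XX/.O./XO.]-1 (2,2)[.XX/.O./.OX]-1
p2 O@[XXX/.O./.O.]: (1,0)[XXX/OO./.O.]+1* (1,2)[XXX/.OO/.O.]+1 (2,0)[XXX/.O./OO.]+1 (2,2)[XXX/.O./.OO]+1
p3 X@[XXX/OO./.O.]: (1,2)[XXX/OOX/.O.]-1* (2,0)[XXX/OO./XO.]-1 (2,2)[XXX/OO./.OX]-1
p4 O@[XXX/OOX/.O.]: (2,0)[XXX/OOX/OO.]-1 (2,2)[XXX/OOX/.OO]+1*
p5 X@[XXX/OOX/.OO] terminal -1; root [.XX/.O./.O.] d7

X winning at [.XX/.O./.O.]: False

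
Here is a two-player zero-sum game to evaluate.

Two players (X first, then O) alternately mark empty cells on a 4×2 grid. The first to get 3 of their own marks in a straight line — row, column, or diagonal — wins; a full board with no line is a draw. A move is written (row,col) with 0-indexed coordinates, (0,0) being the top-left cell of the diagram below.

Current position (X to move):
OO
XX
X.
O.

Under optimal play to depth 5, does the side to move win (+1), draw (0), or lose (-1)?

value(OO/XX/X./O., X) = 0

p1 X@[OO/XX/X./O.]: (2,1)[OO/XX/XX/O.]+0* (3,1)[OO/XX/X./OX]+0
p2 O@[OO/XX/XX/O.]: (3,1)[OO/XX/XX/OO]+0*
p3 X@[OO/XX/XX/OO] terminal +0; root [OO/XX/X./O.] d5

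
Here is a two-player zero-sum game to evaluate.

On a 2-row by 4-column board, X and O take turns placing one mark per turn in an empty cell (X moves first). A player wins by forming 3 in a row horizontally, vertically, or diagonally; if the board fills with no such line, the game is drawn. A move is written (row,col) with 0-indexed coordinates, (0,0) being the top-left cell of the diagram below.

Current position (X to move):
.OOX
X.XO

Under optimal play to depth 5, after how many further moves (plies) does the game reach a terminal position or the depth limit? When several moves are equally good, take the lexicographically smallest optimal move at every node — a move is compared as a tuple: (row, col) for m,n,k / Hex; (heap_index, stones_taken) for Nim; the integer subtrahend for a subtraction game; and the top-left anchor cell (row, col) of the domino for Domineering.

PV length from [.OOX/X.XO]: 1 ply

ply 1, X at .OOX/X.XO | (0,0)=+0→XOOX/X.XO; (1,1)=+1→.OOX/XXXO*
ply 2: .OOX/XXXO is terminal -1 (O); from .OOX/X.XO depth 5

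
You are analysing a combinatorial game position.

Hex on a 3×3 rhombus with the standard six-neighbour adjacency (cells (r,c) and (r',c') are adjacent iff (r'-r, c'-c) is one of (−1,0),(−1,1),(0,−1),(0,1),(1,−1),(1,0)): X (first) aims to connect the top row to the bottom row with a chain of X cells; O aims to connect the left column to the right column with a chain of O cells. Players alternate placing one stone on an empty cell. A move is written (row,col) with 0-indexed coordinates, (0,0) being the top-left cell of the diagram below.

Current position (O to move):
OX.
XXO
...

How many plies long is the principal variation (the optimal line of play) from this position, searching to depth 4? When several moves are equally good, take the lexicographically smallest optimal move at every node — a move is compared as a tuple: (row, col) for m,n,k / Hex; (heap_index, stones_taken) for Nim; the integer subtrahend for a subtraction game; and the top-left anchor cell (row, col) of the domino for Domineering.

PV length from [OX./XXO/...]: 2 plies

p1 O@[OX./XXO/...]: (0,2)[OXO/XXO/...]-1* (2,0)[OX./XXO/O..]-1 (2,1)[OX./XXO/.O.]-1 (2,2)[OX./XXO/..O]-1
p2 X@[OXO/XXO/...]: (2,0)[OXO/XXO/X..]+1* (2,1)[OXO/XXO/.X.]+1 (2,2)[OXO/XXO/..X]+1
p3 O@[OXO/XXO/X..] terminal -1; root [OX./XXO/...] d4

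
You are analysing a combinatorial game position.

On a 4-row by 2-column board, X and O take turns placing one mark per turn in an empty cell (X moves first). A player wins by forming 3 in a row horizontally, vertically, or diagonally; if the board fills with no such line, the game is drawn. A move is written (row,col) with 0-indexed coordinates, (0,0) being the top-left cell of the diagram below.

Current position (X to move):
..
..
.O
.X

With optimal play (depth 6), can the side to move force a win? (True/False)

p1 X@[../../.O/.X]: (0,0)[X./../.O/.X]+0* (0,1)[.X/../.O/.X]+0 (1,0)[../X./.O/.X]+0 (1,1)[../.X/.O/.X]+0 (2,0)[../../XO/.X]+0 (3,0)[../../.O/XX]+0
p2 O@[X./../.O/.X]: (0,1)[XO/../.O/.X]+0* (1,0)[X./O./.O/.X]+0 (1,1)[X./.O/.O/.X]+0 (2,0)[X./../OO/.X]+0 (3,0)[X./../.O/OX]+0
p3 X@[XO/../.O/.X]: (1,0)[XO/X./.O/.X]-1 (1,1)[XO/.X/.O/.X]+0* (2,0)[XO/../XO/.X]-1 (3,0)[XO/../.O/XX]-1
p4 O@[XO/.X/.O/.X]: (1,0)[XO/OX/.O/.X]+0* (2,0)[XO/.X/OO/.X]+0 (3,0)[XO/.X/.O/OX]+0
p5 X@[XO/OX/.O/.X]: (2,0)[XO/OX/XO/.X]+0* (3,0)[XO/OX/.O/XX]+0
p6 O@[XO/OX/XO/.X]: (3,0)[XO/OX/XO/OX]+0*
p7 X@[XO/OX/XO/OX] terminal +0; root [../../.O/.X] d6

X winning at [../../.O/.X]: False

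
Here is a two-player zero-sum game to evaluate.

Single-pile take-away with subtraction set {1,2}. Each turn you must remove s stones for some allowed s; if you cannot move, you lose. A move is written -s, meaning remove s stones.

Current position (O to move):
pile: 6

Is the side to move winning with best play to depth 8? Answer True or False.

ply 1, O at 6 | -1=-1→5*; -2=-1→4
ply 2, X at 5 | -1=-1→4; -2=+1→3*
ply 3, O at 3 | -1=-1→2*; -2=-1→1
ply 4, X at 2 | -1=-1→1; -2=+1→0*
ply 5: 0 is terminal -1 (O); from 6 depth 8

O winning at [6]: False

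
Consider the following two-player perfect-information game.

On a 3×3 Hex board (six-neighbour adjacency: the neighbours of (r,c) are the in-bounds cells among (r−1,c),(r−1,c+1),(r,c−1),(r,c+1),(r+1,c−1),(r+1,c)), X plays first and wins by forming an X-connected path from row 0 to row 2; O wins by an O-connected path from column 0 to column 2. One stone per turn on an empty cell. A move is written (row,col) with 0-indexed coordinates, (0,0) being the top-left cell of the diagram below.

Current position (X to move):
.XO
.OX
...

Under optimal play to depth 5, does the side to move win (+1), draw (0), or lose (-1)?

value(.XO/.OX/..., X) = -1

p1 X@[.XO/.OX/...]: (0,0)[XXO/.OX/...]-1* (1,0)[.XO/XOX/...]-1 (2,0)[.XO/.OX/X..]-1 (2,1)[.XO/.OX/.X.]-1 (2,2)[.XO/.OX/..X]-1
p2 O@[XXO/.OX/...]: (1,0)[XXO/OOX/...]+1* (2,0)[XXO/.OX/O..]+1 (2,1)[XXO/.OX/.O.]+1 (2,2)[XXO/.OX/..O]+1
p3 X@[XXO/OOX/...] terminal -1; root [.XO/.OX/...] d5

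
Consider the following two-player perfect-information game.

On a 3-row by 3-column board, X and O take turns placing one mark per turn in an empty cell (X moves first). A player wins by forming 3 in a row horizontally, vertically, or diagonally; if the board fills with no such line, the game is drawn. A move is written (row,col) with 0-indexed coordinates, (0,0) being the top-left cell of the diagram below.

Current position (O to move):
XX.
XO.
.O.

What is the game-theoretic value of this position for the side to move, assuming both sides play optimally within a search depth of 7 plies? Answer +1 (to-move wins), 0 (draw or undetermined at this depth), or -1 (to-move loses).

ply 1, O at XX./XO./.O. | (0,2)=-1→XXO/XO./.O.*; (1,2)=-1→XX./XOO/.O.; (2,0)=-1→XX./XO./OO.; (2,2)=-1→XX./XO./.OO
ply 2, X at XXO/XO./.O. | (1,2)=-1→XXO/XOX/.O.; (2,0)=+1→XXO/XO./XO.*; (2,2)=-1→XXO/XO./.OX
ply 3: XXO/XO./XO. is terminal -1 (O); from XX./XO./.O. depth 7

value(XX./XO./.O., O) = -1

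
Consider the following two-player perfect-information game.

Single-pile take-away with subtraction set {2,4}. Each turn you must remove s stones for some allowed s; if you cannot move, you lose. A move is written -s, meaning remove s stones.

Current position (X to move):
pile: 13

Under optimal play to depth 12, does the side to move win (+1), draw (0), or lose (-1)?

ply 1, X at 13 | -2=-1→11*; -4=-1→9
ply 2, O at 11 | -2=-1→9; -4=+1→7*
ply 3, X at 7 | -2=-1→5*; -4=-1→3
ply 4, O at 5 | -2=-1→3; -4=+1→1*
ply 5: 1 is terminal -1 (X); from 13 depth 12

value(13, X) = -1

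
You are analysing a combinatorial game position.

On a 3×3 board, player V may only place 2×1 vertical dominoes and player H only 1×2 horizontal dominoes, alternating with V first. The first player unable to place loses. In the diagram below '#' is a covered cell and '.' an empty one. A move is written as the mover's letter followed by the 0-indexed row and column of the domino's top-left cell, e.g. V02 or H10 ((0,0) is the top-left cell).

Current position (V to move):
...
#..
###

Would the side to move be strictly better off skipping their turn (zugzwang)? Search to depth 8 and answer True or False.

p1 V@[.../#../###]: V01[.#./##./###]+1* V02[..#/#.#/###]-1
p2 H@[.#./##./###] terminal -1; root [.../#../###] d8
if V skipped the turn, H would face:
~ p1 H@[.../#../###]: H00[##./#../###]-1 H01[.##/#../###]+1* H11[.../###/###]+1
~ p2 V@[.##/#../###] terminal -1; root [.../#../###] d8
compare (V): move=+1 vs pass=-1

zugzwang(.../#../###, V) = False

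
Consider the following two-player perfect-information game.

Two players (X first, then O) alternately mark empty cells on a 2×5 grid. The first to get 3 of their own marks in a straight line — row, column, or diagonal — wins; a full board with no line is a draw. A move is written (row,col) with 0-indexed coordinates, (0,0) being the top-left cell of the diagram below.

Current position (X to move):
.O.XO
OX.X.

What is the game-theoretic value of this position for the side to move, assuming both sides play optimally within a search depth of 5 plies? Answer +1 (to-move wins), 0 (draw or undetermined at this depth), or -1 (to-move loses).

ply 1, X at .O.XO/OX.X. | (0,0)=+0→XO.XO/OX.X.; (0,2)=+0→.OXXO/OX.X.; (1,2)=+1→.O.XO/OXXX.*; (1,4)=+0→.O.XO/OX.XX
ply 2: .O.XO/OXXX. is terminal -1 (O); from .O.XO/OX.X. depth 5

value(.O.XO/OX.X., X) = +1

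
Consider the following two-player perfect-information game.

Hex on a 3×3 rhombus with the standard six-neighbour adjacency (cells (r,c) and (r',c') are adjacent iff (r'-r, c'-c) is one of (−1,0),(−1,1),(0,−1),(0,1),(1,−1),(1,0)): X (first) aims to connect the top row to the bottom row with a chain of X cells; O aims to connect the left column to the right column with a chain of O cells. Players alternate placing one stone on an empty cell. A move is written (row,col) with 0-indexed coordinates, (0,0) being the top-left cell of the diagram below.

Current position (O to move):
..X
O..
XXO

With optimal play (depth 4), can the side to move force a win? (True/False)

O winning at [..X/O../XXO]: False

p1 O@[..X/O../XXO]: (0,0)[O.X/O../XXO]-1* (0,1)[.OX/O../XXO]-1 (1,1)[..X/OO./XXO]-1 (1,2)[..X/O.O/XXO]-1
p2 X@[O.X/O../XXO]: (0,1)[OXX/O../XXO]+1* (1,1)[O.X/OX./XXO]+1 (1,2)[O.X/O.X/XXO]+1
p3 O@[OXX/O../XXO]: (1,1)[OXX/OO./XXO]-1* (1,2)[OXX/O.O/XXO]-1
p4 X@[OXX/OO./XXO]: (1,2)[OXX/OOX/XXO]+1*
p5 O@[OXX/OOX/XXO] terminal -1; root [..X/O../XXO] d4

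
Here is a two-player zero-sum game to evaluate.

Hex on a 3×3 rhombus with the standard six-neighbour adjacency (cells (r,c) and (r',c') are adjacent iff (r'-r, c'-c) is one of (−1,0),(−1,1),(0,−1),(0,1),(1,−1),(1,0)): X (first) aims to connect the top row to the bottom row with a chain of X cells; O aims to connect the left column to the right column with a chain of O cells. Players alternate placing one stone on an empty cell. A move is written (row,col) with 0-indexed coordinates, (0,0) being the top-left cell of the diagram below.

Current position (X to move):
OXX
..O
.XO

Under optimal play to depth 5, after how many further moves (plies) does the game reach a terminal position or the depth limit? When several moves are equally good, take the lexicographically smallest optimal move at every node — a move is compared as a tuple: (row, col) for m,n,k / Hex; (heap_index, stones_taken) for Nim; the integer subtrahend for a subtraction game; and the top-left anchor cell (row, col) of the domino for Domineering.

[OXX/..O/.XO] X move#1: (1,0):+1/OXX/X.O/.XO*, (1,1):+1/OXX/.XO/.XO, (2,0):+1/OXX/..O/XXO
[OXX/X.O/.XO] O move#2: (1,1):-1/OXX/XOO/.XO*, (2,0):-1/OXX/X.O/OXO
[OXX/XOO/.XO] X move#3: (2,0):+1/OXX/XOO/XXO*
[OXX/XOO/XXO] end (terminal -1, O#4); searched OXX/..O/.XO to 5

PV length from [OXX/..O/.XO]: 3 plies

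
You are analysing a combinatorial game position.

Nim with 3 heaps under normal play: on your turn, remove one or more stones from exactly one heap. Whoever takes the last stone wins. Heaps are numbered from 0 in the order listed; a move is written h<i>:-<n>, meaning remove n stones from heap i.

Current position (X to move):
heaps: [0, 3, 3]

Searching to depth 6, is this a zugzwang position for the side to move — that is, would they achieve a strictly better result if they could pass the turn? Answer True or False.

[(0,3,3)] X move#1: h1:-1:-1/(0,2,3)*, h1:-2:-1/(0,1,3), h1:-3:-1/(0,0,3), h2:-1:-1/(0,3,2), h2:-2:-1/(0,3,1), h2:-3:-1/(0,3,0)
[(0,2,3)] O move#2: h1:-1:-1/(0,1,3), h1:-2:-1/(0,0,3), h2:-1:+1/(0,2,2)*, h2:-2:-1/(0,2,1), h2:-3:-1/(0,2,0)
[(0,2,2)] X move#3: h1:-1:-1/(0,1,2)*, h1:-2:-1/(0,0,2), h2:-1:-1/(0,2,1), h2:-2:-1/(0,2,0)
[(0,1,2)] O move#4: h1:-1:-1/(0,0,2), h2:-1:+1/(0,1,1)*, h2:-2:-1/(0,1,0)
[(0,1,1)] X move#5: h1:-1:-1/(0,0,1)*, h2:-1:-1/(0,1,0)
[(0,0,1)] O move#6: h2:-1:+1/(0,0,0)*
[(0,0,0)] end (terminal -1, X#7); searched (0,3,3) to 6
pass branch (O moves first from the same position):
  | [(0,3,3)] O move#1: h1:-1:-1/(0,2,3)*, h1:-2:-1/(0,1,3), h1:-3:-1/(0,0,3), h2:-1:-1/(0,3,2), h2:-2:-1/(0,3,1), h2:-3:-1/(0,3,0)
  | [(0,2,3)] X move#2: h1:-1:-1/(0,1,3), h1:-2:-1/(0,0,3), h2:-1:+1/(0,2,2)*, h2:-2:-1/(0,2,1), h2:-3:-1/(0,2,0)
  | [(0,2,2)] O move#3: h1:-1:-1/(0,1,2)*, h1:-2:-1/(0,0,2), h2:-1:-1/(0,2,1), h2:-2:-1/(0,2,0)
  | [(0,1,2)] X move#4: h1:-1:-1/(0,0,2), h2:-1:+1/(0,1,1)*, h2:-2:-1/(0,1,0)
  | [(0,1,1)] O move#5: h1:-1:-1/(0,0,1)*, h2:-1:-1/(0,1,0)
  | [(0,0,1)] X move#6: h2:-1:+1/(0,0,0)*
  | [(0,0,0)] end (terminal -1, O#7); searched (0,3,3) to 6
X moving scores -1; X passing scores +1

zugzwang((0,3,3), X) = True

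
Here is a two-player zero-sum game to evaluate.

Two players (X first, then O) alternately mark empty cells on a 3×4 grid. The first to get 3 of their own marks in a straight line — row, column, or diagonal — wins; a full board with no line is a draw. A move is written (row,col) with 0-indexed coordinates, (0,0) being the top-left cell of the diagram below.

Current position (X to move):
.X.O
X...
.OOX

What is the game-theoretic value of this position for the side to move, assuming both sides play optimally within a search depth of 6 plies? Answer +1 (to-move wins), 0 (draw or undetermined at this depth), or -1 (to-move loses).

value(.X.O/X.../.OOX, X) = +1

[.X.O/X.../.OOX] X move#1: (0,0):-1/XX.O/X.../.OOX, (0,2):-1/.XXO/X.../.OOX, (1,1):-1/.X.O/XX../.OOX, (1,2):+1/.X.O/X.X./.OOX*, (1,3):-1/.X.O/X..X/.OOX, (2,0):-1/.X.O/X.../XOOX
[.X.O/X.X./.OOX] end (terminal -1, O#2); searched .X.O/X.../.OOX to 6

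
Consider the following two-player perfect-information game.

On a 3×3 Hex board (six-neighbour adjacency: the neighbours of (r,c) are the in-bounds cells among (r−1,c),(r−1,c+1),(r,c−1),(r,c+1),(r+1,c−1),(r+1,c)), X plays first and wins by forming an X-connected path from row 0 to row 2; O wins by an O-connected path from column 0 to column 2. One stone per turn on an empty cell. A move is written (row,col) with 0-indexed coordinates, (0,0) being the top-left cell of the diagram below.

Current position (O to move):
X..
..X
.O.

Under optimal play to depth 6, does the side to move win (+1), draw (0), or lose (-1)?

[X../..X/.O.] O move#1: (0,1):-1/XO./..X/.O., (0,2):-1/X.O/..X/.O., (1,0):-1/X../O.X/.O., (1,1):+1/X../.OX/.O.*, (2,0):-1/X../..X/OO., (2,2):-1/X../..X/.OO
[X../.OX/.O.] X move#2: (0,1):-1/XX./.OX/.O.*, (0,2):-1/X.X/.OX/.O., (1,0):-1/X../XOX/.O., (2,0):-1/X../.OX/XO., (2,2):-1/X../.OX/.OX
[XX./.OX/.O.] O move#3: (0,2):+1/XXO/.OX/.O.*, (1,0):+1/XX./OOX/.O., (2,0):+1/XX./.OX/OO., (2,2):+1/XX./.OX/.OO
[XXO/.OX/.O.] X move#4: (1,0):-1/XXO/XOX/.O.*, (2,0):-1/XXO/.OX/XO., (2,2):-1/XXO/.OX/.OX
[XXO/XOX/.O.] O move#5: (2,0):+1/XXO/XOX/OO.*, (2,2):-1/XXO/XOX/.OO
[XXO/XOX/OO.] end (terminal -1, X#6); searched X../..X/.O. to 6

value(X../..X/.O., O) = +1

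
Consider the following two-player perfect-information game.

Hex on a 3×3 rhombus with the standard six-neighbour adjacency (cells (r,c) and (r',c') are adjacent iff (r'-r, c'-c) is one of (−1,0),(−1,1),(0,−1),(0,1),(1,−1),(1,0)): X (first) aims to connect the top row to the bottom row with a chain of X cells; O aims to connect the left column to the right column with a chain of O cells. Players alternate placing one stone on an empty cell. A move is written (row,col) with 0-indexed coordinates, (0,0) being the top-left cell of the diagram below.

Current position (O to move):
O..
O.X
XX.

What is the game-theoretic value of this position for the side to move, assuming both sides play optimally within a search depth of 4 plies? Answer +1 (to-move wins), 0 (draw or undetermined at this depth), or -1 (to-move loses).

value(O../O.X/XX., O) = +1

[O../O.X/XX.] O move#1: (0,1):-1/OO./O.X/XX., (0,2):+1/O.O/O.X/XX.*, (1,1):-1/O../OOX/XX., (2,2):-1/O../O.X/XXO
[O.O/O.X/XX.] X move#2: (0,1):-1/OXO/O.X/XX.*, (1,1):-1/O.O/OXX/XX., (2,2):-1/O.O/O.X/XXX
[OXO/O.X/XX.] O move#3: (1,1):+1/OXO/OOX/XX.*, (2,2):-1/OXO/O.X/XXO
[OXO/OOX/XX.] end (terminal -1, X#4); searched O../O.X/XX. to 4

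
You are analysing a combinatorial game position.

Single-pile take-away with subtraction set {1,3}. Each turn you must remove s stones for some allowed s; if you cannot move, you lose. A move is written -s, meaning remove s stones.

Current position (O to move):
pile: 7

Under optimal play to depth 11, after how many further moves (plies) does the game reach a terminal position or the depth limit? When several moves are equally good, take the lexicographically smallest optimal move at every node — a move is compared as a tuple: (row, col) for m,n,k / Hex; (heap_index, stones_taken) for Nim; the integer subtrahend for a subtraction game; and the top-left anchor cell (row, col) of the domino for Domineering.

[7] O move#1: -1:+1/6*, -3:+1/4
[6] X move#2: -1:-1/5*, -3:-1/3
[5] O move#3: -1:+1/4*, -3:+1/2
[4] X move#4: -1:-1/3*, -3:-1/1
[3] O move#5: -1:+1/2*, -3:+1/0
[2] X move#6: -1:-1/1*
[1] O move#7: -1:+1/0*
[0] end (terminal -1, X#8); searched 7 to 11

PV length from [7]: 7 plies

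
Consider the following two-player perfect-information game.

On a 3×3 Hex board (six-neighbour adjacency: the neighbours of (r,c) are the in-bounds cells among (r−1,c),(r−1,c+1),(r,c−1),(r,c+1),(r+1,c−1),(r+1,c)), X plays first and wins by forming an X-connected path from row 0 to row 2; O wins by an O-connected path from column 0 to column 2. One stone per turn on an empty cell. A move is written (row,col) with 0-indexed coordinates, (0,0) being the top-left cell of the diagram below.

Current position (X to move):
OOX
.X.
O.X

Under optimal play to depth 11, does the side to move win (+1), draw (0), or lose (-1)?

value(OOX/.X./O.X, X) = +1

ply 1, X at OOX/.X./O.X | (1,0)=+1→OOX/XX./O.X*; (1,2)=+1→OOX/.XX/O.X; (2,1)=+1→OOX/.X./OXX
ply 2, O at OOX/XX./O.X | (1,2)=-1→OOX/XXO/O.X*; (2,1)=-1→OOX/XX./OOX
ply 3, X at OOX/XXO/O.X | (2,1)=+1→OOX/XXO/OXX*
ply 4: OOX/XXO/OXX is terminal -1 (O); from OOX/.X./O.X depth 11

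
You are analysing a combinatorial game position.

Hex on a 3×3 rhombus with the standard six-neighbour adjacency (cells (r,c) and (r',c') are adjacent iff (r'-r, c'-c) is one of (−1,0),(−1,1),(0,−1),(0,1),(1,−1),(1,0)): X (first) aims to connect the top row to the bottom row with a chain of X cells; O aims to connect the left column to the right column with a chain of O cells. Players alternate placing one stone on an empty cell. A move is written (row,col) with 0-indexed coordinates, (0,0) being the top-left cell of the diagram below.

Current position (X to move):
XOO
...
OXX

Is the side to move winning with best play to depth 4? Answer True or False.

ply 1, X at XOO/.../OXX | (1,0)=-1→XOO/X../OXX*; (1,1)=-1→XOO/.X./OXX; (1,2)=-1→XOO/..X/OXX
ply 2, O at XOO/X../OXX | (1,1)=+1→XOO/XO./OXX*; (1,2)=-1→XOO/X.O/OXX
ply 3: XOO/XO./OXX is terminal -1 (X); from XOO/.../OXX depth 4

X winning at [XOO/.../OXX]: False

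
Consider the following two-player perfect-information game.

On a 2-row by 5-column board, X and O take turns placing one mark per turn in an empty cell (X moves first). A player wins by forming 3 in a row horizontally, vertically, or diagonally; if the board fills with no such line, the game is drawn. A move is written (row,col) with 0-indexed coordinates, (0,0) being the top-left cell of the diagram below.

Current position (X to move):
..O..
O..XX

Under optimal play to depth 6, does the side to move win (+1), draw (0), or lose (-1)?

ply 1, X at ..O../O..XX | (0,0)=-1→X.O../O..XX; (0,1)=+0→.XO../O..XX; (0,3)=+0→..OX./O..XX; (0,4)=-1→..O.X/O..XX; (1,1)=+0→..O../OX.XX; (1,2)=+1→..O../O.XXX*
ply 2: ..O../O.XXX is terminal -1 (O); from ..O../O..XX depth 6

value(..O../O..XX, X) = +1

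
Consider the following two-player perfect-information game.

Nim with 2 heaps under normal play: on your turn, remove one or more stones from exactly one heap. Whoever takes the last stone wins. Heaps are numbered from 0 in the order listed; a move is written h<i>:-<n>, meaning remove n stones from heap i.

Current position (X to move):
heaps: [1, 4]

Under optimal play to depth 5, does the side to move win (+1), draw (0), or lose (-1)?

p1 X@[(1,4)]: h0:-1[(0,4)]-1 h1:-1[(1,3)]-1 h1:-2[(1,2)]-1 h1:-3[(1,1)]+1* h1:-4[(1,0)]-1
p2 O@[(1,1)]: h0:-1[(0,1)]-1* h1:-1[(1,0)]-1
p3 X@[(0,1)]: h1:-1[(0,0)]+1*
p4 O@[(0,0)] terminal -1; root [(1,4)] d5

value((1,4), X) = +1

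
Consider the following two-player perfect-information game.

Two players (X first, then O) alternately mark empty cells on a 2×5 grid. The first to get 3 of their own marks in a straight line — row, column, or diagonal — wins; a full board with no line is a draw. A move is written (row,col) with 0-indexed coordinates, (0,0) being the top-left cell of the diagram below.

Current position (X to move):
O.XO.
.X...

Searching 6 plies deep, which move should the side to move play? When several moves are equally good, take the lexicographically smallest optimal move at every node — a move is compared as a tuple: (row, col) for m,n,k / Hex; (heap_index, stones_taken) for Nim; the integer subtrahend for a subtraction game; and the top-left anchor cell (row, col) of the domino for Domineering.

X's best at [O.XO./.X...]: (1,2)

p1 X@[O.XO./.X...]: (0,1)[OXXO./.X...]+0 (0,4)[O.XOX/.X...]+0 (1,0)[O.XO./XX...]+0 (1,2)[O.XO./.XX..]+1* (1,3)[O.XO./.X.X.]+0 (1,4)[O.XO./.X..X]+0
p2 O@[O.XO./.XX..]: (0,1)[OOXO./.XX..]-1* (0,4)[O.XOO/.XX..]-1 (1,0)[O.XO./OXX..]-1 (1,3)[O.XO./.XXO.]-1 (1,4)[O.XO./.XX.O]-1
p3 X@[OOXO./.XX..]: (0,4)[OOXOX/.XX..]+1* (1,0)[OOXO./XXX..]+1 (1,3)[OOXO./.XXX.]+1 (1,4)[OOXO./.XX.X]+1
p4 O@[OOXOX/.XX..]: (1,0)[OOXOX/OXX..]-1* (1,3)[OOXOX/.XXO.]-1 (1,4)[OOXOX/.XX.O]-1
p5 X@[OOXOX/OXX..]: (1,3)[OOXOX/OXXX.]+1* (1,4)[OOXOX/OXX.X]+0
p6 O@[OOXOX/OXXX.] terminal -1; root [O.XO./.X...] d6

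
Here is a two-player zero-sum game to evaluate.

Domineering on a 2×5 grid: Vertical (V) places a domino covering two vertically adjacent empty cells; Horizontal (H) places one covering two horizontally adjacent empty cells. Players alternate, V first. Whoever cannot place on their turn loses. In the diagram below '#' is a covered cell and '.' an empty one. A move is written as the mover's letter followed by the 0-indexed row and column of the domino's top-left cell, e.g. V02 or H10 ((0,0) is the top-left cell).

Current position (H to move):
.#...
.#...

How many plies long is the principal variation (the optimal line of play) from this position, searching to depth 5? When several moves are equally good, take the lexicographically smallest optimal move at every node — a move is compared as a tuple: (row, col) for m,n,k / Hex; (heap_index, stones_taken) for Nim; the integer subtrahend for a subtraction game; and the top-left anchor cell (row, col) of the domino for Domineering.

PV length from [.#.../.#...]: 4 plies

ply 1, H at .#.../.#... | H02=-1→.###./.#...*; H03=-1→.#.##/.#...; H12=-1→.#.../.###.; H13=-1→.#.../.#.##
ply 2, V at .###./.#... | V00=-1→####./##...; V04=+1→.####/.#..#*
ply 3, H at .####/.#..# | H12=-1→.####/.####*
ply 4, V at .####/.#### | V00=+1→#####/#####*
ply 5: #####/##### is terminal -1 (H); from .#.../.#... depth 5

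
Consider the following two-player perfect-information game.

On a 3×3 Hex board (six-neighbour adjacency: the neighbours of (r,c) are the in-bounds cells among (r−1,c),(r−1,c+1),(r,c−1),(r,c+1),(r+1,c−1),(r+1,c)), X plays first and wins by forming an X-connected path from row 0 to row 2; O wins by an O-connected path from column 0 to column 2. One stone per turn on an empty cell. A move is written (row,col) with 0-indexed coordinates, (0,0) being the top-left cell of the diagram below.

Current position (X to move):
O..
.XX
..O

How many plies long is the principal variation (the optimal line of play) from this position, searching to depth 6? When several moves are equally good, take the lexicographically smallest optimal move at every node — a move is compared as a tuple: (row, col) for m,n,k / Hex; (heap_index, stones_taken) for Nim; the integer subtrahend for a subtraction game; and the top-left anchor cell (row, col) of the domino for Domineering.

PV length from [O../.XX/..O]: 5 plies

p1 X@[O../.XX/..O]: (0,1)[OX./.XX/..O]+1* (0,2)[O.X/.XX/..O]+1 (1,0)[O../XXX/..O]+1 (2,0)[O../.XX/X.O]+1 (2,1)[O../.XX/.XO]+1
p2 O@[OX./.XX/..O]: (0,2)[OXO/.XX/..O]-1* (1,0)[OX./OXX/..O]-1 (2,0)[OX./.XX/O.O]-1 (2,1)[OX./.XX/.OO]-1
p3 X@[OXO/.XX/..O]: (1,0)[OXO/XXX/..O]+1* (2,0)[OXO/.XX/X.O]+1 (2,1)[OXO/.XX/.XO]+1
p4 O@[OXO/XXX/..O]: (2,0)[OXO/XXX/O.O]-1* (2,1)[OXO/XXX/.OO]-1
p5 X@[OXO/XXX/O.O]: (2,1)[OXO/XXX/OXO]+1*
p6 O@[OXO/XXX/OXO] terminal -1; root [O../.XX/..O] d6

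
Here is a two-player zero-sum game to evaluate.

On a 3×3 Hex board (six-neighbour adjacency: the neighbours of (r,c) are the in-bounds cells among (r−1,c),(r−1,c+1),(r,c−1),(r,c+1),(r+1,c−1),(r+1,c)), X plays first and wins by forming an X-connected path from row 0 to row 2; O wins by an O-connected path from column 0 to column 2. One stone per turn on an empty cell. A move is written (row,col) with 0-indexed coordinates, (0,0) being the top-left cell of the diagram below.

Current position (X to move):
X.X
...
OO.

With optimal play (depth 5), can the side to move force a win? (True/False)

X winning at [X.X/.../OO.]: False

ply 1, X at X.X/.../OO. | (0,1)=-1→XXX/.../OO.*; (1,0)=-1→X.X/X../OO.; (1,1)=-1→X.X/.X./OO.; (1,2)=-1→X.X/..X/OO.; (2,2)=-1→X.X/.../OOX
ply 2, O at XXX/.../OO. | (1,0)=+1→XXX/O../OO.*; (1,1)=+1→XXX/.O./OO.; (1,2)=+1→XXX/..O/OO.; (2,2)=+1→XXX/.../OOO
ply 3, X at XXX/O../OO. | (1,1)=-1→XXX/OX./OO.*; (1,2)=-1→XXX/O.X/OO.; (2,2)=-1→XXX/O../OOX
ply 4, O at XXX/OX./OO. | (1,2)=+1→XXX/OXO/OO.*; (2,2)=+1→XXX/OX./OOO
ply 5: XXX/OXO/OO. is terminal -1 (X); from X.X/.../OO. depth 5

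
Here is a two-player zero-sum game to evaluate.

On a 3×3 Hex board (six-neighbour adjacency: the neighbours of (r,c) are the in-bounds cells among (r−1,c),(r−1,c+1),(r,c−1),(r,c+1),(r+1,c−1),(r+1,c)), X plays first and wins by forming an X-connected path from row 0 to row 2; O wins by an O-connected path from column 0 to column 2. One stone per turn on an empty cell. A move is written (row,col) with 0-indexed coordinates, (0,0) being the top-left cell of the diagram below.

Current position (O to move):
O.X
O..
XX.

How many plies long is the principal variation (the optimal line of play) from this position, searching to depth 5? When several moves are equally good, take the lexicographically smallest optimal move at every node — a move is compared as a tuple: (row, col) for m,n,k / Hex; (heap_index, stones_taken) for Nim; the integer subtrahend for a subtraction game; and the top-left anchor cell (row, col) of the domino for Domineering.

PV length from [O.X/O../XX.]: 2 plies

ply 1, O at O.X/O../XX. | (0,1)=-1→OOX/O../XX.*; (1,1)=-1→O.X/OO./XX.; (1,2)=-1→O.X/O.O/XX.; (2,2)=-1→O.X/O../XXO
ply 2, X at OOX/O../XX. | (1,1)=+1→OOX/OX./XX.*; (1,2)=+1→OOX/O.X/XX.; (2,2)=+1→OOX/O../XXX
ply 3: OOX/OX./XX. is terminal -1 (O); from O.X/O../XX. depth 5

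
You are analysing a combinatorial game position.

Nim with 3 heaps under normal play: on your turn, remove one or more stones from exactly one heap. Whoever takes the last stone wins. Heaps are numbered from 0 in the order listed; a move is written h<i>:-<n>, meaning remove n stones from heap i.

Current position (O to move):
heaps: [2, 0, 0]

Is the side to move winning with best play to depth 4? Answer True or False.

p1 O@[(2,0,0)]: h0:-1[(1,0,0)]-1 h0:-2[(0,0,0)]+1*
p2 X@[(0,0,0)] terminal -1; root [(2,0,0)] d4

O winning at [(2,0,0)]: True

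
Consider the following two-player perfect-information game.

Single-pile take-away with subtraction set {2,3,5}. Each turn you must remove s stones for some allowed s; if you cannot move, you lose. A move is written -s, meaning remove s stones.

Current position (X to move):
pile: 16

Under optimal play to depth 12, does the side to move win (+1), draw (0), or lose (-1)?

[16] X move#1: -2:+1/14*, -3:-1/13, -5:-1/11
[14] O move#2: -2:-1/12*, -3:-1/11, -5:-1/9
[12] X move#3: -2:-1/10, -3:-1/9, -5:+1/7*
[7] O move#4: -2:-1/5*, -3:-1/4, -5:-1/2
[5] X move#5: -2:-1/3, -3:-1/2, -5:+1/0*
[0] end (terminal -1, O#6); searched 16 to 12

value(16, X) = +1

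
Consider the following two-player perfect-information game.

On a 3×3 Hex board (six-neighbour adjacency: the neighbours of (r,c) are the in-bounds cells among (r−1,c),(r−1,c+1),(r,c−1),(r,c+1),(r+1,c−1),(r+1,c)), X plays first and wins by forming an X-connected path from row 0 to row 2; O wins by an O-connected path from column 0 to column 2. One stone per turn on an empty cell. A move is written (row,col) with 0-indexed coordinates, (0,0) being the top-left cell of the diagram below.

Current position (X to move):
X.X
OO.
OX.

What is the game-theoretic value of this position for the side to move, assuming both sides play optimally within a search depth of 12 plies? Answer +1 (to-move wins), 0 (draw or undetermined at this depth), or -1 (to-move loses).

[X.X/OO./OX.] X move#1: (0,1):-1/XXX/OO./OX., (1,2):+1/X.X/OOX/OX.*, (2,2):-1/X.X/OO./OXX
[X.X/OOX/OX.] end (terminal -1, O#2); searched X.X/OO./OX. to 12

value(X.X/OO./OX., X) = +1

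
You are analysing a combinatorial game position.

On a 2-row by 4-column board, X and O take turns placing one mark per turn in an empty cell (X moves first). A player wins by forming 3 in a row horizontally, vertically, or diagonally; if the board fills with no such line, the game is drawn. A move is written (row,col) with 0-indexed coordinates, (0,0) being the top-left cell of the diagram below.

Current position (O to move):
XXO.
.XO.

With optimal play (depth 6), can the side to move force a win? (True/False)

[XXO./.XO.] O move#1: (0,3):+0/XXOO/.XO.*, (1,0):+0/XXO./OXO., (1,3):+0/XXO./.XOO
[XXOO/.XO.] X move#2: (1,0):+0/XXOO/XXO.*, (1,3):+0/XXOO/.XOX
[XXOO/XXO.] O move#3: (1,3):+0/XXOO/XXOO*
[XXOO/XXOO] end (terminal +0, X#4); searched XXO./.XO. to 6

O winning at [XXO./.XO.]: False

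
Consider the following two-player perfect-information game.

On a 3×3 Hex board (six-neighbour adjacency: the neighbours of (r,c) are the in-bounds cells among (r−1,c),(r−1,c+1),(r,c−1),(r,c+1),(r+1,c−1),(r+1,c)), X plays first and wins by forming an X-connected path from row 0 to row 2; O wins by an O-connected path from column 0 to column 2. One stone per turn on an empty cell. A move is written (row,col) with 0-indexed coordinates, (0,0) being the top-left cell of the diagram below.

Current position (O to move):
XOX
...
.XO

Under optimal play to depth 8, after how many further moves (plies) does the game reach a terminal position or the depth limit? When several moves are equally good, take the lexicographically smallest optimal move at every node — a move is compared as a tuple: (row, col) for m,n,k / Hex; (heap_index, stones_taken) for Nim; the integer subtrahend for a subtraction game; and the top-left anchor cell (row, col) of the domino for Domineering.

PV length from [XOX/.../.XO]: 2 plies

[XOX/.../.XO] O move#1: (1,0):-1/XOX/O../.XO*, (1,1):-1/XOX/.O./.XO, (1,2):-1/XOX/..O/.XO, (2,0):-1/XOX/.../OXO
[XOX/O../.XO] X move#2: (1,1):+1/XOX/OX./.XO*, (1,2):+1/XOX/O.X/.XO, (2,0):+1/XOX/O../XXO
[XOX/OX./.XO] end (terminal -1, O#3); searched XOX/.../.XO to 8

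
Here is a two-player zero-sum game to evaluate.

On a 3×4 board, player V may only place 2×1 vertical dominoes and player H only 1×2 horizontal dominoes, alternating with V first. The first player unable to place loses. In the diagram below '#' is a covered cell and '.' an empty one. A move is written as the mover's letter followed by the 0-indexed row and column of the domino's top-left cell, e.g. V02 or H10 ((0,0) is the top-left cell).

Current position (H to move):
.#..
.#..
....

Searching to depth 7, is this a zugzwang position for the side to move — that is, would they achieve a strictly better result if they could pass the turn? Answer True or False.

[.#../.#../....] H move#1: H02:-1/.###/.#../...., H12:+1/.#../.###/....*, H20:-1/.#../.#../##.., H21:-1/.#../.#../.##., H22:-1/.#../.#../..##
[.#../.###/....] V move#2: V00:-1/##../####/....*, V10:-1/.#../####/#...
[##../####/....] H move#3: H02:+1/####/####/....*, H20:+1/##../####/##.., H21:+1/##../####/.##., H22:+1/##../####/..##
[####/####/....] end (terminal -1, V#4); searched .#../.#../.... to 7
pass branch (V moves first from the same position):
  | [.#../.#../....] V move#1: V00:-1/##../##../...., V02:+1/.##./.##./....*, V03:+1/.#.#/.#.#/...., V10:-1/.#../##../#..., V12:+1/.#../.##./..#., V13:+1/.#../.#.#/...#
  | [.##./.##./....] H move#2: H20:-1/.##./.##./##..*, H21:-1/.##./.##./.##., H22:-1/.##./.##./..##
  | [.##./.##./##..] V move#3: V00:+1/###./###./##..*, V03:+1/.###/.###/##.., V13:+1/.##./.###/##.#
  | [###./###./##..] H move#4: H22:-1/###./###./####*
  | [###./###./####] V move#5: V03:+1/####/####/####*
  | [####/####/####] end (terminal -1, H#6); searched .#../.#../.... to 7
H moving scores +1; H passing scores -1

zugzwang(.#../.#../...., H) = False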